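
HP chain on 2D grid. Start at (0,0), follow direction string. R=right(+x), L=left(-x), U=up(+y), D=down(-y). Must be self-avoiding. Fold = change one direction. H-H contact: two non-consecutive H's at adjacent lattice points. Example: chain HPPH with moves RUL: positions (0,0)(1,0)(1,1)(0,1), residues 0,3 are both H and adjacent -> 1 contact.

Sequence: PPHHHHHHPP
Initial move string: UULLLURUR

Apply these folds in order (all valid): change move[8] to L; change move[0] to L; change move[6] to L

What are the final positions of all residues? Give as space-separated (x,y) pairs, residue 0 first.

Initial moves: UULLLURUR
Fold: move[8]->L => UULLLURUL (positions: [(0, 0), (0, 1), (0, 2), (-1, 2), (-2, 2), (-3, 2), (-3, 3), (-2, 3), (-2, 4), (-3, 4)])
Fold: move[0]->L => LULLLURUL (positions: [(0, 0), (-1, 0), (-1, 1), (-2, 1), (-3, 1), (-4, 1), (-4, 2), (-3, 2), (-3, 3), (-4, 3)])
Fold: move[6]->L => LULLLULUL (positions: [(0, 0), (-1, 0), (-1, 1), (-2, 1), (-3, 1), (-4, 1), (-4, 2), (-5, 2), (-5, 3), (-6, 3)])

Answer: (0,0) (-1,0) (-1,1) (-2,1) (-3,1) (-4,1) (-4,2) (-5,2) (-5,3) (-6,3)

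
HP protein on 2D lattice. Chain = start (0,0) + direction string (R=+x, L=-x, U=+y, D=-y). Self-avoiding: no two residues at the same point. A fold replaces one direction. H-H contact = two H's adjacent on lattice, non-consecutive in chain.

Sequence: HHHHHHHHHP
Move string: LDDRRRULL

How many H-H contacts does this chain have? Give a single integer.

Positions: [(0, 0), (-1, 0), (-1, -1), (-1, -2), (0, -2), (1, -2), (2, -2), (2, -1), (1, -1), (0, -1)]
H-H contact: residue 5 @(1,-2) - residue 8 @(1, -1)

Answer: 1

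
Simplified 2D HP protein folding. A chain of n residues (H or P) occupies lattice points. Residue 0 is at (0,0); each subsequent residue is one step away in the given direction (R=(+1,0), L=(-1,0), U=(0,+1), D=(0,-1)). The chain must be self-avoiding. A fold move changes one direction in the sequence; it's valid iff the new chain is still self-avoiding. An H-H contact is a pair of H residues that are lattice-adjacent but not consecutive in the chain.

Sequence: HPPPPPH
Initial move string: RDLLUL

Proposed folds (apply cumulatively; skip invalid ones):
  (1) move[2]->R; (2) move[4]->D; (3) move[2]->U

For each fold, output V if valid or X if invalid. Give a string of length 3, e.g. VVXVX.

Initial: RDLLUL -> [(0, 0), (1, 0), (1, -1), (0, -1), (-1, -1), (-1, 0), (-2, 0)]
Fold 1: move[2]->R => RDRLUL INVALID (collision), skipped
Fold 2: move[4]->D => RDLLDL VALID
Fold 3: move[2]->U => RDULDL INVALID (collision), skipped

Answer: XVX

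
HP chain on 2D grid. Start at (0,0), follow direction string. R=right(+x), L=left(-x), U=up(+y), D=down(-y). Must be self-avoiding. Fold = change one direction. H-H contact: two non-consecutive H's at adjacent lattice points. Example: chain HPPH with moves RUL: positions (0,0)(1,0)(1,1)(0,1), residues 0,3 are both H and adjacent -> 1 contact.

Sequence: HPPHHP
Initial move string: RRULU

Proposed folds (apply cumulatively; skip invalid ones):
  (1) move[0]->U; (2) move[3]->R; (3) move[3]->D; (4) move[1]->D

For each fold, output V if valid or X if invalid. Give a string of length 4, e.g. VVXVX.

Answer: VVXX

Derivation:
Initial: RRULU -> [(0, 0), (1, 0), (2, 0), (2, 1), (1, 1), (1, 2)]
Fold 1: move[0]->U => URULU VALID
Fold 2: move[3]->R => URURU VALID
Fold 3: move[3]->D => URUDU INVALID (collision), skipped
Fold 4: move[1]->D => UDURU INVALID (collision), skipped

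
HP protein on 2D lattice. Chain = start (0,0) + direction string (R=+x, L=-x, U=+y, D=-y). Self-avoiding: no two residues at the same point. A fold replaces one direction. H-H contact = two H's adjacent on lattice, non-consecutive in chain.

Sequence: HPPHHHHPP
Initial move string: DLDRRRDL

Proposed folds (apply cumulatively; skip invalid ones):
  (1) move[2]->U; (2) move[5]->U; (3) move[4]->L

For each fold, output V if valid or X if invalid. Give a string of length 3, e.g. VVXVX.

Answer: XXX

Derivation:
Initial: DLDRRRDL -> [(0, 0), (0, -1), (-1, -1), (-1, -2), (0, -2), (1, -2), (2, -2), (2, -3), (1, -3)]
Fold 1: move[2]->U => DLURRRDL INVALID (collision), skipped
Fold 2: move[5]->U => DLDRRUDL INVALID (collision), skipped
Fold 3: move[4]->L => DLDRLRDL INVALID (collision), skipped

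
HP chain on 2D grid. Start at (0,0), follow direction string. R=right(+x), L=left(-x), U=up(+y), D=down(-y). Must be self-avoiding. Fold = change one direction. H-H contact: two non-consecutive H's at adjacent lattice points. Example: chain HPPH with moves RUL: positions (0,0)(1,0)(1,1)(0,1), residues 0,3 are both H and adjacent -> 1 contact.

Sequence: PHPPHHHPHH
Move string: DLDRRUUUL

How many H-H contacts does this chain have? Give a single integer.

Positions: [(0, 0), (0, -1), (-1, -1), (-1, -2), (0, -2), (1, -2), (1, -1), (1, 0), (1, 1), (0, 1)]
H-H contact: residue 1 @(0,-1) - residue 6 @(1, -1)
H-H contact: residue 1 @(0,-1) - residue 4 @(0, -2)

Answer: 2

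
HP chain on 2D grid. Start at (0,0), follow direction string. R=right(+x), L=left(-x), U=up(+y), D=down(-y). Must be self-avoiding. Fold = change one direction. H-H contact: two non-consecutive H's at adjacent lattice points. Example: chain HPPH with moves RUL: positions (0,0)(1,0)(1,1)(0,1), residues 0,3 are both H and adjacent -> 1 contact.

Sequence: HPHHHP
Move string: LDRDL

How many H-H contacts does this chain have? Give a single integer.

Answer: 1

Derivation:
Positions: [(0, 0), (-1, 0), (-1, -1), (0, -1), (0, -2), (-1, -2)]
H-H contact: residue 0 @(0,0) - residue 3 @(0, -1)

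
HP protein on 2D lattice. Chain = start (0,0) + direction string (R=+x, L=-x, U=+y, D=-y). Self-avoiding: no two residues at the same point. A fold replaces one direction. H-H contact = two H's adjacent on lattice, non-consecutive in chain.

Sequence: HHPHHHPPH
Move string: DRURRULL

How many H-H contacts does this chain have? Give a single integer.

Answer: 2

Derivation:
Positions: [(0, 0), (0, -1), (1, -1), (1, 0), (2, 0), (3, 0), (3, 1), (2, 1), (1, 1)]
H-H contact: residue 0 @(0,0) - residue 3 @(1, 0)
H-H contact: residue 3 @(1,0) - residue 8 @(1, 1)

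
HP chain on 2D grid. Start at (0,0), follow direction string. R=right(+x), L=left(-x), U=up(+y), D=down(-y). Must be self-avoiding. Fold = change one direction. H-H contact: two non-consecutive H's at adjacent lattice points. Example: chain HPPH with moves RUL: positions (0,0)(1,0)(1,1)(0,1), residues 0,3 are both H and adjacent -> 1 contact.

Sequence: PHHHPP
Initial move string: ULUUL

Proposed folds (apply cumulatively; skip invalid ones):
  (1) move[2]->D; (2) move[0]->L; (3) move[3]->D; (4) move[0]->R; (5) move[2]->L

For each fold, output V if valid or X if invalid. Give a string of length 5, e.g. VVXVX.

Initial: ULUUL -> [(0, 0), (0, 1), (-1, 1), (-1, 2), (-1, 3), (-2, 3)]
Fold 1: move[2]->D => ULDUL INVALID (collision), skipped
Fold 2: move[0]->L => LLUUL VALID
Fold 3: move[3]->D => LLUDL INVALID (collision), skipped
Fold 4: move[0]->R => RLUUL INVALID (collision), skipped
Fold 5: move[2]->L => LLLUL VALID

Answer: XVXXV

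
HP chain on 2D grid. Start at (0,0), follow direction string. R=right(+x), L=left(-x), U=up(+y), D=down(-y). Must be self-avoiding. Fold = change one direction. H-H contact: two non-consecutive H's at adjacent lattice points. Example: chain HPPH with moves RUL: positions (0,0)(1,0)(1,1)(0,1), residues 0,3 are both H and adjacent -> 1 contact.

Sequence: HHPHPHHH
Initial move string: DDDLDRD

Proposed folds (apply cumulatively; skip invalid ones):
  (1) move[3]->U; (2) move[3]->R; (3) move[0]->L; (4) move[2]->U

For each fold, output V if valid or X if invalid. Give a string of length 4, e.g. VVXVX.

Initial: DDDLDRD -> [(0, 0), (0, -1), (0, -2), (0, -3), (-1, -3), (-1, -4), (0, -4), (0, -5)]
Fold 1: move[3]->U => DDDUDRD INVALID (collision), skipped
Fold 2: move[3]->R => DDDRDRD VALID
Fold 3: move[0]->L => LDDRDRD VALID
Fold 4: move[2]->U => LDURDRD INVALID (collision), skipped

Answer: XVVX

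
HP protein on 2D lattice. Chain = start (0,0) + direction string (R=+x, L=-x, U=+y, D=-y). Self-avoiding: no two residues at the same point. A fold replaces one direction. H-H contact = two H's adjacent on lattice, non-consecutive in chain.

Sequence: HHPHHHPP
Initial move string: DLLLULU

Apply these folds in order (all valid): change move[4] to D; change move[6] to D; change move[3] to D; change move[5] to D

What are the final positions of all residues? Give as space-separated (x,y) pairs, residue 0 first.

Answer: (0,0) (0,-1) (-1,-1) (-2,-1) (-2,-2) (-2,-3) (-2,-4) (-2,-5)

Derivation:
Initial moves: DLLLULU
Fold: move[4]->D => DLLLDLU (positions: [(0, 0), (0, -1), (-1, -1), (-2, -1), (-3, -1), (-3, -2), (-4, -2), (-4, -1)])
Fold: move[6]->D => DLLLDLD (positions: [(0, 0), (0, -1), (-1, -1), (-2, -1), (-3, -1), (-3, -2), (-4, -2), (-4, -3)])
Fold: move[3]->D => DLLDDLD (positions: [(0, 0), (0, -1), (-1, -1), (-2, -1), (-2, -2), (-2, -3), (-3, -3), (-3, -4)])
Fold: move[5]->D => DLLDDDD (positions: [(0, 0), (0, -1), (-1, -1), (-2, -1), (-2, -2), (-2, -3), (-2, -4), (-2, -5)])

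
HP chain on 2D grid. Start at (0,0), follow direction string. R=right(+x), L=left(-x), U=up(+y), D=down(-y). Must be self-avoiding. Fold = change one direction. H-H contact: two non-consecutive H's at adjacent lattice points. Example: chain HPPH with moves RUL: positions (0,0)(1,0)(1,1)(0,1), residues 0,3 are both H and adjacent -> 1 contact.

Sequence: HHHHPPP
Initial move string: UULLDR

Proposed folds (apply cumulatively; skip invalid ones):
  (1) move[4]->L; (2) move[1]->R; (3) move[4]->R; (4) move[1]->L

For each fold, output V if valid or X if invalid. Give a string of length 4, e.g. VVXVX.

Initial: UULLDR -> [(0, 0), (0, 1), (0, 2), (-1, 2), (-2, 2), (-2, 1), (-1, 1)]
Fold 1: move[4]->L => UULLLR INVALID (collision), skipped
Fold 2: move[1]->R => URLLDR INVALID (collision), skipped
Fold 3: move[4]->R => UULLRR INVALID (collision), skipped
Fold 4: move[1]->L => ULLLDR VALID

Answer: XXXV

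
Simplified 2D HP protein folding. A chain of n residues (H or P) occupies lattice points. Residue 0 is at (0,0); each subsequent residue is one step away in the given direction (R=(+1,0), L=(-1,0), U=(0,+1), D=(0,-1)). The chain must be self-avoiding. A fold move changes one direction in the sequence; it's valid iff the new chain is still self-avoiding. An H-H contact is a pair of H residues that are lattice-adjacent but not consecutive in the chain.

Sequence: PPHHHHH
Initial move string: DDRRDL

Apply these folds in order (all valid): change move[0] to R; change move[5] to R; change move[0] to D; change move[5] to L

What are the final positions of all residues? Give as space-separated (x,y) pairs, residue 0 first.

Answer: (0,0) (0,-1) (0,-2) (1,-2) (2,-2) (2,-3) (1,-3)

Derivation:
Initial moves: DDRRDL
Fold: move[0]->R => RDRRDL (positions: [(0, 0), (1, 0), (1, -1), (2, -1), (3, -1), (3, -2), (2, -2)])
Fold: move[5]->R => RDRRDR (positions: [(0, 0), (1, 0), (1, -1), (2, -1), (3, -1), (3, -2), (4, -2)])
Fold: move[0]->D => DDRRDR (positions: [(0, 0), (0, -1), (0, -2), (1, -2), (2, -2), (2, -3), (3, -3)])
Fold: move[5]->L => DDRRDL (positions: [(0, 0), (0, -1), (0, -2), (1, -2), (2, -2), (2, -3), (1, -3)])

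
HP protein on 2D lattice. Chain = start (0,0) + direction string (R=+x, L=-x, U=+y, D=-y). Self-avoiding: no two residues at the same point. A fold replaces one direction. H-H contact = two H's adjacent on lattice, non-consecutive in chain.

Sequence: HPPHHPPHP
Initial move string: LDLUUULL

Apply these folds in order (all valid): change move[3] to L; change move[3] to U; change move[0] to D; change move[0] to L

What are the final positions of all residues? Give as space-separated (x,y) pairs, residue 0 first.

Answer: (0,0) (-1,0) (-1,-1) (-2,-1) (-2,0) (-2,1) (-2,2) (-3,2) (-4,2)

Derivation:
Initial moves: LDLUUULL
Fold: move[3]->L => LDLLUULL (positions: [(0, 0), (-1, 0), (-1, -1), (-2, -1), (-3, -1), (-3, 0), (-3, 1), (-4, 1), (-5, 1)])
Fold: move[3]->U => LDLUUULL (positions: [(0, 0), (-1, 0), (-1, -1), (-2, -1), (-2, 0), (-2, 1), (-2, 2), (-3, 2), (-4, 2)])
Fold: move[0]->D => DDLUUULL (positions: [(0, 0), (0, -1), (0, -2), (-1, -2), (-1, -1), (-1, 0), (-1, 1), (-2, 1), (-3, 1)])
Fold: move[0]->L => LDLUUULL (positions: [(0, 0), (-1, 0), (-1, -1), (-2, -1), (-2, 0), (-2, 1), (-2, 2), (-3, 2), (-4, 2)])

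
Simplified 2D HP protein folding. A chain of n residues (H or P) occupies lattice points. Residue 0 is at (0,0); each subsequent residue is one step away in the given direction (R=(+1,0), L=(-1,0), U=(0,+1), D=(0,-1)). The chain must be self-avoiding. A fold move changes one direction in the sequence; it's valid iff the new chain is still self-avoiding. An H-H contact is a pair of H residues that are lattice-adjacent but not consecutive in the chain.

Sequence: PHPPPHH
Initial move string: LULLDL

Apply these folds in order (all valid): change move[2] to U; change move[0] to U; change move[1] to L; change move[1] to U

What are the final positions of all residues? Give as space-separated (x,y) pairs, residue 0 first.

Answer: (0,0) (0,1) (0,2) (0,3) (-1,3) (-1,2) (-2,2)

Derivation:
Initial moves: LULLDL
Fold: move[2]->U => LUULDL (positions: [(0, 0), (-1, 0), (-1, 1), (-1, 2), (-2, 2), (-2, 1), (-3, 1)])
Fold: move[0]->U => UUULDL (positions: [(0, 0), (0, 1), (0, 2), (0, 3), (-1, 3), (-1, 2), (-2, 2)])
Fold: move[1]->L => ULULDL (positions: [(0, 0), (0, 1), (-1, 1), (-1, 2), (-2, 2), (-2, 1), (-3, 1)])
Fold: move[1]->U => UUULDL (positions: [(0, 0), (0, 1), (0, 2), (0, 3), (-1, 3), (-1, 2), (-2, 2)])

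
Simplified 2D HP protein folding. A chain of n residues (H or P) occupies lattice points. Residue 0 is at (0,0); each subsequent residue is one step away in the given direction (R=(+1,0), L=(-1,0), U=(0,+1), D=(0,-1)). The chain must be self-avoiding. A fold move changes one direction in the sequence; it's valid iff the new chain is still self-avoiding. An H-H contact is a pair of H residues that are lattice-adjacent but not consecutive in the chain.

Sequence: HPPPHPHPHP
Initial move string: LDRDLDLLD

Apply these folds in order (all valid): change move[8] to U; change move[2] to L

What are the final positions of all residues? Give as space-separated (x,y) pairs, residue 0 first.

Answer: (0,0) (-1,0) (-1,-1) (-2,-1) (-2,-2) (-3,-2) (-3,-3) (-4,-3) (-5,-3) (-5,-2)

Derivation:
Initial moves: LDRDLDLLD
Fold: move[8]->U => LDRDLDLLU (positions: [(0, 0), (-1, 0), (-1, -1), (0, -1), (0, -2), (-1, -2), (-1, -3), (-2, -3), (-3, -3), (-3, -2)])
Fold: move[2]->L => LDLDLDLLU (positions: [(0, 0), (-1, 0), (-1, -1), (-2, -1), (-2, -2), (-3, -2), (-3, -3), (-4, -3), (-5, -3), (-5, -2)])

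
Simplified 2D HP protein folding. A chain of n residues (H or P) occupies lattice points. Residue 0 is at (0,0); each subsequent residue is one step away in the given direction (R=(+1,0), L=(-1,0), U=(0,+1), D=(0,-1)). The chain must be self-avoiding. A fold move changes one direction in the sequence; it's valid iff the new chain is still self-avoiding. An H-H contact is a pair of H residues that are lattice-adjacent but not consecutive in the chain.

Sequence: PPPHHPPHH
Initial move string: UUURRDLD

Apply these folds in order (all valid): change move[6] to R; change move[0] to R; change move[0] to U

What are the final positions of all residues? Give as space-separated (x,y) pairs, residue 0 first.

Initial moves: UUURRDLD
Fold: move[6]->R => UUURRDRD (positions: [(0, 0), (0, 1), (0, 2), (0, 3), (1, 3), (2, 3), (2, 2), (3, 2), (3, 1)])
Fold: move[0]->R => RUURRDRD (positions: [(0, 0), (1, 0), (1, 1), (1, 2), (2, 2), (3, 2), (3, 1), (4, 1), (4, 0)])
Fold: move[0]->U => UUURRDRD (positions: [(0, 0), (0, 1), (0, 2), (0, 3), (1, 3), (2, 3), (2, 2), (3, 2), (3, 1)])

Answer: (0,0) (0,1) (0,2) (0,3) (1,3) (2,3) (2,2) (3,2) (3,1)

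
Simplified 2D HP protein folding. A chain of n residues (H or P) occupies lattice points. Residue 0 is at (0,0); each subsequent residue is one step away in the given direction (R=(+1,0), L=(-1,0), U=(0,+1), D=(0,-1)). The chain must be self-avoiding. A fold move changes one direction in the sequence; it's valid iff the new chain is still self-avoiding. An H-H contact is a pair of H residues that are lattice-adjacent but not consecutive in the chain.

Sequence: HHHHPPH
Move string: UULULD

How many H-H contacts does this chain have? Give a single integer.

Positions: [(0, 0), (0, 1), (0, 2), (-1, 2), (-1, 3), (-2, 3), (-2, 2)]
H-H contact: residue 3 @(-1,2) - residue 6 @(-2, 2)

Answer: 1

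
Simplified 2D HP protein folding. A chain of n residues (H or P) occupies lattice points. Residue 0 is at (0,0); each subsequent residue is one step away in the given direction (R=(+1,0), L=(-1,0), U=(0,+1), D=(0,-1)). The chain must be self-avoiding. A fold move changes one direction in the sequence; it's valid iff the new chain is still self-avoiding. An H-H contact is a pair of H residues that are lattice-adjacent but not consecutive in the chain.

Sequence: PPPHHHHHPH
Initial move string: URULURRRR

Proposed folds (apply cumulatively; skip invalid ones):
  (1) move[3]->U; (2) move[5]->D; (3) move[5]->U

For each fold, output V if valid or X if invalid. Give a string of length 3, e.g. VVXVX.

Initial: URULURRRR -> [(0, 0), (0, 1), (1, 1), (1, 2), (0, 2), (0, 3), (1, 3), (2, 3), (3, 3), (4, 3)]
Fold 1: move[3]->U => URUUURRRR VALID
Fold 2: move[5]->D => URUUUDRRR INVALID (collision), skipped
Fold 3: move[5]->U => URUUUURRR VALID

Answer: VXV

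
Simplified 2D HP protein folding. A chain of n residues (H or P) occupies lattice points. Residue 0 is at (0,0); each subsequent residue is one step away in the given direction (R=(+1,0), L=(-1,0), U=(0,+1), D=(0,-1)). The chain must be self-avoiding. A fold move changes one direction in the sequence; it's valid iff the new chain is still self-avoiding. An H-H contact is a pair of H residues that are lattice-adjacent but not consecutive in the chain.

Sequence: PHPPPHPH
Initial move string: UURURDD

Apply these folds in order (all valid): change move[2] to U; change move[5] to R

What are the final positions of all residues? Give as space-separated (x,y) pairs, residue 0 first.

Answer: (0,0) (0,1) (0,2) (0,3) (0,4) (1,4) (2,4) (2,3)

Derivation:
Initial moves: UURURDD
Fold: move[2]->U => UUUURDD (positions: [(0, 0), (0, 1), (0, 2), (0, 3), (0, 4), (1, 4), (1, 3), (1, 2)])
Fold: move[5]->R => UUUURRD (positions: [(0, 0), (0, 1), (0, 2), (0, 3), (0, 4), (1, 4), (2, 4), (2, 3)])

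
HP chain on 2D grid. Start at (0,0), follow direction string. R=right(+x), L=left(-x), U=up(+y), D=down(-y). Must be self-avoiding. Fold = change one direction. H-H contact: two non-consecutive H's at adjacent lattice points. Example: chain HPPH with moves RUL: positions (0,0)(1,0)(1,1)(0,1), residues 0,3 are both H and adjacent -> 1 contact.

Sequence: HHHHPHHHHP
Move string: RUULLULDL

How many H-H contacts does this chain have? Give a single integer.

Answer: 1

Derivation:
Positions: [(0, 0), (1, 0), (1, 1), (1, 2), (0, 2), (-1, 2), (-1, 3), (-2, 3), (-2, 2), (-3, 2)]
H-H contact: residue 5 @(-1,2) - residue 8 @(-2, 2)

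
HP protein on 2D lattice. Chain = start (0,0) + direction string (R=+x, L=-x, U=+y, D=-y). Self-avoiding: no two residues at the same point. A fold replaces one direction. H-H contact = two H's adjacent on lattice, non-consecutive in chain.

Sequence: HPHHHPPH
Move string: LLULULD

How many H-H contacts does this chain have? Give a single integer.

Answer: 1

Derivation:
Positions: [(0, 0), (-1, 0), (-2, 0), (-2, 1), (-3, 1), (-3, 2), (-4, 2), (-4, 1)]
H-H contact: residue 4 @(-3,1) - residue 7 @(-4, 1)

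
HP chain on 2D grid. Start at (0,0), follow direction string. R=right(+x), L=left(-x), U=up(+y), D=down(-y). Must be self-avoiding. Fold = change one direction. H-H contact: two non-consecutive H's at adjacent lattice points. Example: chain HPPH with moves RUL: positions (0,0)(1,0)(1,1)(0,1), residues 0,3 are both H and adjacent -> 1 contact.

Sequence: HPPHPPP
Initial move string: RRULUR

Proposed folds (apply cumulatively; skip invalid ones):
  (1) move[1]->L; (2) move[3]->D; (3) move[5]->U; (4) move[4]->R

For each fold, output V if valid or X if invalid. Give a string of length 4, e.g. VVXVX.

Answer: XXVX

Derivation:
Initial: RRULUR -> [(0, 0), (1, 0), (2, 0), (2, 1), (1, 1), (1, 2), (2, 2)]
Fold 1: move[1]->L => RLULUR INVALID (collision), skipped
Fold 2: move[3]->D => RRUDUR INVALID (collision), skipped
Fold 3: move[5]->U => RRULUU VALID
Fold 4: move[4]->R => RRULRU INVALID (collision), skipped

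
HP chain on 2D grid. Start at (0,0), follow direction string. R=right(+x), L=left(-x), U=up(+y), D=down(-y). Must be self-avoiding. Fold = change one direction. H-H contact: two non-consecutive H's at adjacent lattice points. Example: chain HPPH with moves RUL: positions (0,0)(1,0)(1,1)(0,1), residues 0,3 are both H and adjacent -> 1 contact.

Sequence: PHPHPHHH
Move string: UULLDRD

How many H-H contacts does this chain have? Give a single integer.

Answer: 2

Derivation:
Positions: [(0, 0), (0, 1), (0, 2), (-1, 2), (-2, 2), (-2, 1), (-1, 1), (-1, 0)]
H-H contact: residue 1 @(0,1) - residue 6 @(-1, 1)
H-H contact: residue 3 @(-1,2) - residue 6 @(-1, 1)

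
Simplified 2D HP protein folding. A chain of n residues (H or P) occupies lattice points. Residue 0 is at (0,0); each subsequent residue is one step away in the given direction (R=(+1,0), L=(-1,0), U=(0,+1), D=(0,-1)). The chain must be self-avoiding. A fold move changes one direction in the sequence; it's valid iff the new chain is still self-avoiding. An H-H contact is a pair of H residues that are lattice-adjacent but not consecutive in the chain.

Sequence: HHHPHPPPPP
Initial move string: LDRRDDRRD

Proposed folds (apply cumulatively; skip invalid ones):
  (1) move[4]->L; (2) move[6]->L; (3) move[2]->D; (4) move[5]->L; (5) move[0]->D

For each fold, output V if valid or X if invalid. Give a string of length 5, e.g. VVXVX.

Initial: LDRRDDRRD -> [(0, 0), (-1, 0), (-1, -1), (0, -1), (1, -1), (1, -2), (1, -3), (2, -3), (3, -3), (3, -4)]
Fold 1: move[4]->L => LDRRLDRRD INVALID (collision), skipped
Fold 2: move[6]->L => LDRRDDLRD INVALID (collision), skipped
Fold 3: move[2]->D => LDDRDDRRD VALID
Fold 4: move[5]->L => LDDRDLRRD INVALID (collision), skipped
Fold 5: move[0]->D => DDDRDDRRD VALID

Answer: XXVXV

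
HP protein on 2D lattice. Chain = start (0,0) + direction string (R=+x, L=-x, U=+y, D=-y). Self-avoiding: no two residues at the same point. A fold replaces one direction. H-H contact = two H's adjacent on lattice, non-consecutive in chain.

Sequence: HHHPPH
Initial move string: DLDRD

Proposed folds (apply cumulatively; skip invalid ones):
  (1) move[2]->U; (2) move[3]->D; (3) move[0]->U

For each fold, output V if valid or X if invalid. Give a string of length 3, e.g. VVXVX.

Answer: XVV

Derivation:
Initial: DLDRD -> [(0, 0), (0, -1), (-1, -1), (-1, -2), (0, -2), (0, -3)]
Fold 1: move[2]->U => DLURD INVALID (collision), skipped
Fold 2: move[3]->D => DLDDD VALID
Fold 3: move[0]->U => ULDDD VALID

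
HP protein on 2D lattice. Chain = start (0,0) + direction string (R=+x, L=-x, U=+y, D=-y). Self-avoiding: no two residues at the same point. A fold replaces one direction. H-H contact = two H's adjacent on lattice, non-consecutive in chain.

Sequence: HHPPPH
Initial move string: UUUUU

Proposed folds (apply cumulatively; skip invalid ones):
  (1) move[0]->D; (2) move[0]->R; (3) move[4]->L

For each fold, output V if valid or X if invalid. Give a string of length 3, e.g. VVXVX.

Answer: XVV

Derivation:
Initial: UUUUU -> [(0, 0), (0, 1), (0, 2), (0, 3), (0, 4), (0, 5)]
Fold 1: move[0]->D => DUUUU INVALID (collision), skipped
Fold 2: move[0]->R => RUUUU VALID
Fold 3: move[4]->L => RUUUL VALID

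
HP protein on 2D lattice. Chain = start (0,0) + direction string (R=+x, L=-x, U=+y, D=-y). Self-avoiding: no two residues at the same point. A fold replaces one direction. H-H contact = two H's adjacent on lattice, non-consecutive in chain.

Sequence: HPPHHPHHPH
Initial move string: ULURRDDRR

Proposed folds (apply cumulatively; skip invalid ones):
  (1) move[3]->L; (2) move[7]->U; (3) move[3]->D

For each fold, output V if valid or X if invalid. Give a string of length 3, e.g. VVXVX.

Answer: XXX

Derivation:
Initial: ULURRDDRR -> [(0, 0), (0, 1), (-1, 1), (-1, 2), (0, 2), (1, 2), (1, 1), (1, 0), (2, 0), (3, 0)]
Fold 1: move[3]->L => ULULRDDRR INVALID (collision), skipped
Fold 2: move[7]->U => ULURRDDUR INVALID (collision), skipped
Fold 3: move[3]->D => ULUDRDDRR INVALID (collision), skipped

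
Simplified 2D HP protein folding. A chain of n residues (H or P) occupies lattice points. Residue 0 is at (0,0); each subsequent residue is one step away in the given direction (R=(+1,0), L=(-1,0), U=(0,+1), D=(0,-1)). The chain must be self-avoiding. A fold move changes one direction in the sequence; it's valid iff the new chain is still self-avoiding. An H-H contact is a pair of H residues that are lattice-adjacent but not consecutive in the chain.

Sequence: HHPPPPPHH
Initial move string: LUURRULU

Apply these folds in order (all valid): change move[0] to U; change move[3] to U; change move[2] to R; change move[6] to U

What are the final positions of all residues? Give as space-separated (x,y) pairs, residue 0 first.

Answer: (0,0) (0,1) (0,2) (1,2) (1,3) (2,3) (2,4) (2,5) (2,6)

Derivation:
Initial moves: LUURRULU
Fold: move[0]->U => UUURRULU (positions: [(0, 0), (0, 1), (0, 2), (0, 3), (1, 3), (2, 3), (2, 4), (1, 4), (1, 5)])
Fold: move[3]->U => UUUURULU (positions: [(0, 0), (0, 1), (0, 2), (0, 3), (0, 4), (1, 4), (1, 5), (0, 5), (0, 6)])
Fold: move[2]->R => UURURULU (positions: [(0, 0), (0, 1), (0, 2), (1, 2), (1, 3), (2, 3), (2, 4), (1, 4), (1, 5)])
Fold: move[6]->U => UURURUUU (positions: [(0, 0), (0, 1), (0, 2), (1, 2), (1, 3), (2, 3), (2, 4), (2, 5), (2, 6)])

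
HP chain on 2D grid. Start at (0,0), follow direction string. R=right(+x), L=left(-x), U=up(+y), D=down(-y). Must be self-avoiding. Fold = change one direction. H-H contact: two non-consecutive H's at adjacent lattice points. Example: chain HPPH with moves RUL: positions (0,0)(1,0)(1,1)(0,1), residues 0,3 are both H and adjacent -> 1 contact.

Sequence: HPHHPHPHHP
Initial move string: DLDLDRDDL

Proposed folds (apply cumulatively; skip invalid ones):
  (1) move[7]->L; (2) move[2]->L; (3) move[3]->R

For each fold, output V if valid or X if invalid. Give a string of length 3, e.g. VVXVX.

Answer: VVX

Derivation:
Initial: DLDLDRDDL -> [(0, 0), (0, -1), (-1, -1), (-1, -2), (-2, -2), (-2, -3), (-1, -3), (-1, -4), (-1, -5), (-2, -5)]
Fold 1: move[7]->L => DLDLDRDLL VALID
Fold 2: move[2]->L => DLLLDRDLL VALID
Fold 3: move[3]->R => DLLRDRDLL INVALID (collision), skipped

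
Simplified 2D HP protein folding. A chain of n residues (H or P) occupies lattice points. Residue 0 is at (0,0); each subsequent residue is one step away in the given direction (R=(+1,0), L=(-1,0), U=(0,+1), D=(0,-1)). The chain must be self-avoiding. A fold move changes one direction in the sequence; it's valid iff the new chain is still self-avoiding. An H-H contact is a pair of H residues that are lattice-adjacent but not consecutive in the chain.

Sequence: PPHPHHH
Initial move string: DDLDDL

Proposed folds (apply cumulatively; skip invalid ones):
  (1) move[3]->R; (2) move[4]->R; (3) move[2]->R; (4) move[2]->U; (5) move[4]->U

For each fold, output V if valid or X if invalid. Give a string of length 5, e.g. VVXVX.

Answer: XXVXX

Derivation:
Initial: DDLDDL -> [(0, 0), (0, -1), (0, -2), (-1, -2), (-1, -3), (-1, -4), (-2, -4)]
Fold 1: move[3]->R => DDLRDL INVALID (collision), skipped
Fold 2: move[4]->R => DDLDRL INVALID (collision), skipped
Fold 3: move[2]->R => DDRDDL VALID
Fold 4: move[2]->U => DDUDDL INVALID (collision), skipped
Fold 5: move[4]->U => DDRDUL INVALID (collision), skipped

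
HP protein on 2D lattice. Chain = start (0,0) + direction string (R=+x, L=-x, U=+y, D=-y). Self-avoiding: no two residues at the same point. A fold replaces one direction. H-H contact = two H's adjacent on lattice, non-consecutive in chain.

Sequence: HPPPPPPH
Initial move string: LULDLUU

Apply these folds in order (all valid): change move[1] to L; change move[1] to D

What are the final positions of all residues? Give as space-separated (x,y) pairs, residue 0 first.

Answer: (0,0) (-1,0) (-1,-1) (-2,-1) (-2,-2) (-3,-2) (-3,-1) (-3,0)

Derivation:
Initial moves: LULDLUU
Fold: move[1]->L => LLLDLUU (positions: [(0, 0), (-1, 0), (-2, 0), (-3, 0), (-3, -1), (-4, -1), (-4, 0), (-4, 1)])
Fold: move[1]->D => LDLDLUU (positions: [(0, 0), (-1, 0), (-1, -1), (-2, -1), (-2, -2), (-3, -2), (-3, -1), (-3, 0)])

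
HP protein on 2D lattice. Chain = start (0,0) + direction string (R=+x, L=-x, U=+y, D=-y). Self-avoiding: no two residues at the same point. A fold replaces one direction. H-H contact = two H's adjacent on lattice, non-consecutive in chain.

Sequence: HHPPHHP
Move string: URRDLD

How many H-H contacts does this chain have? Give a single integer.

Positions: [(0, 0), (0, 1), (1, 1), (2, 1), (2, 0), (1, 0), (1, -1)]
H-H contact: residue 0 @(0,0) - residue 5 @(1, 0)

Answer: 1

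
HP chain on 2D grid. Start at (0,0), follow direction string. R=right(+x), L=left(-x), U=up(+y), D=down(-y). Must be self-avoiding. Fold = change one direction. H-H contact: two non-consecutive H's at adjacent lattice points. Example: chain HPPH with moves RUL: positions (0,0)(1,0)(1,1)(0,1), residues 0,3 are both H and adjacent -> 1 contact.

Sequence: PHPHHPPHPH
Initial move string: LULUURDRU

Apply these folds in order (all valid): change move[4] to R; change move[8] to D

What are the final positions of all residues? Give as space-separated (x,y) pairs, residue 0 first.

Initial moves: LULUURDRU
Fold: move[4]->R => LULURRDRU (positions: [(0, 0), (-1, 0), (-1, 1), (-2, 1), (-2, 2), (-1, 2), (0, 2), (0, 1), (1, 1), (1, 2)])
Fold: move[8]->D => LULURRDRD (positions: [(0, 0), (-1, 0), (-1, 1), (-2, 1), (-2, 2), (-1, 2), (0, 2), (0, 1), (1, 1), (1, 0)])

Answer: (0,0) (-1,0) (-1,1) (-2,1) (-2,2) (-1,2) (0,2) (0,1) (1,1) (1,0)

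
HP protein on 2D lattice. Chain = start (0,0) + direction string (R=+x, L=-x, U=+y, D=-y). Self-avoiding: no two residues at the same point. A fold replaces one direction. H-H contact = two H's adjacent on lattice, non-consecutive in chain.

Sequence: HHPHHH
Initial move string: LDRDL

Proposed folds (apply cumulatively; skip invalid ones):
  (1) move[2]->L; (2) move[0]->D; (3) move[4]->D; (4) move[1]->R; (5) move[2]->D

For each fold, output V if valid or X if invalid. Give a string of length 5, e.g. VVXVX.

Answer: VVVXV

Derivation:
Initial: LDRDL -> [(0, 0), (-1, 0), (-1, -1), (0, -1), (0, -2), (-1, -2)]
Fold 1: move[2]->L => LDLDL VALID
Fold 2: move[0]->D => DDLDL VALID
Fold 3: move[4]->D => DDLDD VALID
Fold 4: move[1]->R => DRLDD INVALID (collision), skipped
Fold 5: move[2]->D => DDDDD VALID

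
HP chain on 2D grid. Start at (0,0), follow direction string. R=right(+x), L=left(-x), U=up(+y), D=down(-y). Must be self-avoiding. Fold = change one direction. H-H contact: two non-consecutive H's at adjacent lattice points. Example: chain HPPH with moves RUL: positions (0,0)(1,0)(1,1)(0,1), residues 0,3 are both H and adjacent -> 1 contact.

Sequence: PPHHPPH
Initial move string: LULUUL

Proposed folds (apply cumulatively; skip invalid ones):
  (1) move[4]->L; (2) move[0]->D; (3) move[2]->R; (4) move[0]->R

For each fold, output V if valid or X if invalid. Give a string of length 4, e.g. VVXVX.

Initial: LULUUL -> [(0, 0), (-1, 0), (-1, 1), (-2, 1), (-2, 2), (-2, 3), (-3, 3)]
Fold 1: move[4]->L => LULULL VALID
Fold 2: move[0]->D => DULULL INVALID (collision), skipped
Fold 3: move[2]->R => LURULL VALID
Fold 4: move[0]->R => RURULL VALID

Answer: VXVV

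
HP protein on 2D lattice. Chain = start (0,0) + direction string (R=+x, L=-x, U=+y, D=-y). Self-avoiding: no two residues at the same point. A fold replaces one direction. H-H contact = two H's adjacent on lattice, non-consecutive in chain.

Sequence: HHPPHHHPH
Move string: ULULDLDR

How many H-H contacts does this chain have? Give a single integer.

Answer: 1

Derivation:
Positions: [(0, 0), (0, 1), (-1, 1), (-1, 2), (-2, 2), (-2, 1), (-3, 1), (-3, 0), (-2, 0)]
H-H contact: residue 5 @(-2,1) - residue 8 @(-2, 0)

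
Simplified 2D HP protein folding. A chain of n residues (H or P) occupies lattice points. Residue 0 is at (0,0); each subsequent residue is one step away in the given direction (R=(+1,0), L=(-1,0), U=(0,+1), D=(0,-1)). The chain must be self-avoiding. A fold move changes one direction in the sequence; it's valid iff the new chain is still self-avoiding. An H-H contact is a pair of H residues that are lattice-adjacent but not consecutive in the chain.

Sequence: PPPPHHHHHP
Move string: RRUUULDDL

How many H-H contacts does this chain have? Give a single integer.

Positions: [(0, 0), (1, 0), (2, 0), (2, 1), (2, 2), (2, 3), (1, 3), (1, 2), (1, 1), (0, 1)]
H-H contact: residue 4 @(2,2) - residue 7 @(1, 2)

Answer: 1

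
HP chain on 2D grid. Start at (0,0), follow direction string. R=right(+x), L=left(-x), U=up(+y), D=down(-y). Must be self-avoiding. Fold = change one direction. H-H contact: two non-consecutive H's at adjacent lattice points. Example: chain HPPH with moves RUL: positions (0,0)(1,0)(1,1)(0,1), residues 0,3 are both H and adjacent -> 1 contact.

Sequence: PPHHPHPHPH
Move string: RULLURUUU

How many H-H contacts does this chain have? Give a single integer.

Positions: [(0, 0), (1, 0), (1, 1), (0, 1), (-1, 1), (-1, 2), (0, 2), (0, 3), (0, 4), (0, 5)]
No H-H contacts found.

Answer: 0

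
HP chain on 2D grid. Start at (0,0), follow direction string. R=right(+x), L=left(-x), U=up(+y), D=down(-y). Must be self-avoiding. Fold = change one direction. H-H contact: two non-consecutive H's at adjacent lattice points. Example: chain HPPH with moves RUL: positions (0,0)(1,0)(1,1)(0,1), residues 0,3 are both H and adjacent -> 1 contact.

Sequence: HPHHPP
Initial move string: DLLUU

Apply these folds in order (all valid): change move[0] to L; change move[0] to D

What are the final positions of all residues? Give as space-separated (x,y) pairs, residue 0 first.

Answer: (0,0) (0,-1) (-1,-1) (-2,-1) (-2,0) (-2,1)

Derivation:
Initial moves: DLLUU
Fold: move[0]->L => LLLUU (positions: [(0, 0), (-1, 0), (-2, 0), (-3, 0), (-3, 1), (-3, 2)])
Fold: move[0]->D => DLLUU (positions: [(0, 0), (0, -1), (-1, -1), (-2, -1), (-2, 0), (-2, 1)])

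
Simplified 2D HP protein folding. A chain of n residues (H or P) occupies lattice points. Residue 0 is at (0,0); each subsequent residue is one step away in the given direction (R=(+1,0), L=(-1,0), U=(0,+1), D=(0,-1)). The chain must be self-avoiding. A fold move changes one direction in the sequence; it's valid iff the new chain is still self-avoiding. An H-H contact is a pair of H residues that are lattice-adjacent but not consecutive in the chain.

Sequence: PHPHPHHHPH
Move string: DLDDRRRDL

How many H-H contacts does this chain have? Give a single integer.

Answer: 1

Derivation:
Positions: [(0, 0), (0, -1), (-1, -1), (-1, -2), (-1, -3), (0, -3), (1, -3), (2, -3), (2, -4), (1, -4)]
H-H contact: residue 6 @(1,-3) - residue 9 @(1, -4)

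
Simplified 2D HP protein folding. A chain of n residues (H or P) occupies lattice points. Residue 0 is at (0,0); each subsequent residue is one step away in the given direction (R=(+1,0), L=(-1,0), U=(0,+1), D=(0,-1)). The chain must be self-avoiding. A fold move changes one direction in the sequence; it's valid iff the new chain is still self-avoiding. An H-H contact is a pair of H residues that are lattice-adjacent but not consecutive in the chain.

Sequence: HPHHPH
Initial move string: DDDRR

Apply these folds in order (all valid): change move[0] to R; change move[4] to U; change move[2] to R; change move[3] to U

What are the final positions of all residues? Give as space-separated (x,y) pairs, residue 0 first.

Initial moves: DDDRR
Fold: move[0]->R => RDDRR (positions: [(0, 0), (1, 0), (1, -1), (1, -2), (2, -2), (3, -2)])
Fold: move[4]->U => RDDRU (positions: [(0, 0), (1, 0), (1, -1), (1, -2), (2, -2), (2, -1)])
Fold: move[2]->R => RDRRU (positions: [(0, 0), (1, 0), (1, -1), (2, -1), (3, -1), (3, 0)])
Fold: move[3]->U => RDRUU (positions: [(0, 0), (1, 0), (1, -1), (2, -1), (2, 0), (2, 1)])

Answer: (0,0) (1,0) (1,-1) (2,-1) (2,0) (2,1)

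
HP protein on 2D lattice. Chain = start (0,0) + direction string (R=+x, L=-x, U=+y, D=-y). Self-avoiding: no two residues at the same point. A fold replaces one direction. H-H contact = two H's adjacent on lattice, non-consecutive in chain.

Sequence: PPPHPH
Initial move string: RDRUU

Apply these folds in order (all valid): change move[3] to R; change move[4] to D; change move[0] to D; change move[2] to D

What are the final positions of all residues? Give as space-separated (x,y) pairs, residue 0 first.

Answer: (0,0) (0,-1) (0,-2) (0,-3) (1,-3) (1,-4)

Derivation:
Initial moves: RDRUU
Fold: move[3]->R => RDRRU (positions: [(0, 0), (1, 0), (1, -1), (2, -1), (3, -1), (3, 0)])
Fold: move[4]->D => RDRRD (positions: [(0, 0), (1, 0), (1, -1), (2, -1), (3, -1), (3, -2)])
Fold: move[0]->D => DDRRD (positions: [(0, 0), (0, -1), (0, -2), (1, -2), (2, -2), (2, -3)])
Fold: move[2]->D => DDDRD (positions: [(0, 0), (0, -1), (0, -2), (0, -3), (1, -3), (1, -4)])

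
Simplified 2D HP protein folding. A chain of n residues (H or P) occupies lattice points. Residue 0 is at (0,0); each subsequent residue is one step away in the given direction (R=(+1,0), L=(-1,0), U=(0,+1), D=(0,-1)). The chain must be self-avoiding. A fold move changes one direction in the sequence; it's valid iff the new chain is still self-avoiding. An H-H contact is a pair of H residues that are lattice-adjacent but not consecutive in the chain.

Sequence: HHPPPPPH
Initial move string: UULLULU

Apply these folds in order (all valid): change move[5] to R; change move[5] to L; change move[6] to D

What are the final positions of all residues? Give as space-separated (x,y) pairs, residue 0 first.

Answer: (0,0) (0,1) (0,2) (-1,2) (-2,2) (-2,3) (-3,3) (-3,2)

Derivation:
Initial moves: UULLULU
Fold: move[5]->R => UULLURU (positions: [(0, 0), (0, 1), (0, 2), (-1, 2), (-2, 2), (-2, 3), (-1, 3), (-1, 4)])
Fold: move[5]->L => UULLULU (positions: [(0, 0), (0, 1), (0, 2), (-1, 2), (-2, 2), (-2, 3), (-3, 3), (-3, 4)])
Fold: move[6]->D => UULLULD (positions: [(0, 0), (0, 1), (0, 2), (-1, 2), (-2, 2), (-2, 3), (-3, 3), (-3, 2)])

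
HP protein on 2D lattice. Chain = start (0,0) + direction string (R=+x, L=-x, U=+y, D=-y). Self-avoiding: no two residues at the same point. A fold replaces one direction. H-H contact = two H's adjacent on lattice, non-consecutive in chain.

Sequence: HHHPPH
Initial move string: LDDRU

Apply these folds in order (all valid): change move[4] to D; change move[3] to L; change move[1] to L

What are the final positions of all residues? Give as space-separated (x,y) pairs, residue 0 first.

Answer: (0,0) (-1,0) (-2,0) (-2,-1) (-3,-1) (-3,-2)

Derivation:
Initial moves: LDDRU
Fold: move[4]->D => LDDRD (positions: [(0, 0), (-1, 0), (-1, -1), (-1, -2), (0, -2), (0, -3)])
Fold: move[3]->L => LDDLD (positions: [(0, 0), (-1, 0), (-1, -1), (-1, -2), (-2, -2), (-2, -3)])
Fold: move[1]->L => LLDLD (positions: [(0, 0), (-1, 0), (-2, 0), (-2, -1), (-3, -1), (-3, -2)])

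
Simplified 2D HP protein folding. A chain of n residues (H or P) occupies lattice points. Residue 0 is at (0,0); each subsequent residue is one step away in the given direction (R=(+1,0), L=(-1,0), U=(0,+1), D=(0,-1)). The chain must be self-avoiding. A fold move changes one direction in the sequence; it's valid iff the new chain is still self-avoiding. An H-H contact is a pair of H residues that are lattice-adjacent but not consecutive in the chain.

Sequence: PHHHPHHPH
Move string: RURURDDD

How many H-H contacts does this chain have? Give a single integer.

Positions: [(0, 0), (1, 0), (1, 1), (2, 1), (2, 2), (3, 2), (3, 1), (3, 0), (3, -1)]
H-H contact: residue 3 @(2,1) - residue 6 @(3, 1)

Answer: 1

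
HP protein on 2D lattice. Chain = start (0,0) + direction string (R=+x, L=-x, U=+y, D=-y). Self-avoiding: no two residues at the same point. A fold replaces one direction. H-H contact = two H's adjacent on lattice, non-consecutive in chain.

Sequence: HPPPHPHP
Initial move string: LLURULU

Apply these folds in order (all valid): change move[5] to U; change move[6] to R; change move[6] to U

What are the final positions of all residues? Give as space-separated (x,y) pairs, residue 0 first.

Answer: (0,0) (-1,0) (-2,0) (-2,1) (-1,1) (-1,2) (-1,3) (-1,4)

Derivation:
Initial moves: LLURULU
Fold: move[5]->U => LLURUUU (positions: [(0, 0), (-1, 0), (-2, 0), (-2, 1), (-1, 1), (-1, 2), (-1, 3), (-1, 4)])
Fold: move[6]->R => LLURUUR (positions: [(0, 0), (-1, 0), (-2, 0), (-2, 1), (-1, 1), (-1, 2), (-1, 3), (0, 3)])
Fold: move[6]->U => LLURUUU (positions: [(0, 0), (-1, 0), (-2, 0), (-2, 1), (-1, 1), (-1, 2), (-1, 3), (-1, 4)])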